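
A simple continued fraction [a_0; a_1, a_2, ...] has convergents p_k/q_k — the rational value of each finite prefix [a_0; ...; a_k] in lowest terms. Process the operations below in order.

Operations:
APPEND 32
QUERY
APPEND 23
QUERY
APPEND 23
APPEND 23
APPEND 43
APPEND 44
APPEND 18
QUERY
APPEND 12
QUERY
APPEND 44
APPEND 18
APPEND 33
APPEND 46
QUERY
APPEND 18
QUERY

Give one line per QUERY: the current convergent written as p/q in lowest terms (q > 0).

APPEND 32: p_0 = 32·1 + 0 = 32, q_0 = 32·0 + 1 = 1 → 32/1
APPEND 23: p_1 = 23·32 + 1 = 737, q_1 = 23·1 + 0 = 23 → 737/23
APPEND 23: p_2 = 23·737 + 32 = 16983, q_2 = 23·23 + 1 = 530 → 16983/530
APPEND 23: p_3 = 23·16983 + 737 = 391346, q_3 = 23·530 + 23 = 12213 → 391346/12213
APPEND 43: p_4 = 43·391346 + 16983 = 16844861, q_4 = 43·12213 + 530 = 525689 → 16844861/525689
APPEND 44: p_5 = 44·16844861 + 391346 = 741565230, q_5 = 44·525689 + 12213 = 23142529 → 741565230/23142529
APPEND 18: p_6 = 18·741565230 + 16844861 = 13365019001, q_6 = 18·23142529 + 525689 = 417091211 → 13365019001/417091211
APPEND 12: p_7 = 12·13365019001 + 741565230 = 161121793242, q_7 = 12·417091211 + 23142529 = 5028237061 → 161121793242/5028237061
APPEND 44: p_8 = 44·161121793242 + 13365019001 = 7102723921649, q_8 = 44·5028237061 + 417091211 = 221659521895 → 7102723921649/221659521895
APPEND 18: p_9 = 18·7102723921649 + 161121793242 = 128010152382924, q_9 = 18·221659521895 + 5028237061 = 3994899631171 → 128010152382924/3994899631171
APPEND 33: p_10 = 33·128010152382924 + 7102723921649 = 4231437752558141, q_10 = 33·3994899631171 + 221659521895 = 132053347350538 → 4231437752558141/132053347350538
APPEND 46: p_11 = 46·4231437752558141 + 128010152382924 = 194774146770057410, q_11 = 46·132053347350538 + 3994899631171 = 6078448877755919 → 194774146770057410/6078448877755919
APPEND 18: p_12 = 18·194774146770057410 + 4231437752558141 = 3510166079613591521, q_12 = 18·6078448877755919 + 132053347350538 = 109544133146957080 → 3510166079613591521/109544133146957080

32/1
737/23
13365019001/417091211
161121793242/5028237061
194774146770057410/6078448877755919
3510166079613591521/109544133146957080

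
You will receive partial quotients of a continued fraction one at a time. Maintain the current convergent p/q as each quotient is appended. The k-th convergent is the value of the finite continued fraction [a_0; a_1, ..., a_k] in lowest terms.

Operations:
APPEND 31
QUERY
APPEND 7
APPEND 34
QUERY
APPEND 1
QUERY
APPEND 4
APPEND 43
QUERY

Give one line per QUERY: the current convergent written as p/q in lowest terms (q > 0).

APPEND 31: p_0 = 31·1 + 0 = 31, q_0 = 31·0 + 1 = 1 → 31/1
APPEND 7: p_1 = 7·31 + 1 = 218, q_1 = 7·1 + 0 = 7 → 218/7
APPEND 34: p_2 = 34·218 + 31 = 7443, q_2 = 34·7 + 1 = 239 → 7443/239
APPEND 1: p_3 = 1·7443 + 218 = 7661, q_3 = 1·239 + 7 = 246 → 7661/246
APPEND 4: p_4 = 4·7661 + 7443 = 38087, q_4 = 4·246 + 239 = 1223 → 38087/1223
APPEND 43: p_5 = 43·38087 + 7661 = 1645402, q_5 = 43·1223 + 246 = 52835 → 1645402/52835

31/1
7443/239
7661/246
1645402/52835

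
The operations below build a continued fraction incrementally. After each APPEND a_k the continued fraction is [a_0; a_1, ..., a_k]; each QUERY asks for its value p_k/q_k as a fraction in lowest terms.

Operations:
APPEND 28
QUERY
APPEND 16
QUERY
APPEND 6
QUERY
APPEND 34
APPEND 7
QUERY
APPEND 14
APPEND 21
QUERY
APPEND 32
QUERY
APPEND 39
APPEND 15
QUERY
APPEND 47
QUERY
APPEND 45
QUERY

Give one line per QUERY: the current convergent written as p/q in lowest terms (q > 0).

APPEND 28: p_0 = 28·1 + 0 = 28, q_0 = 28·0 + 1 = 1 → 28/1
APPEND 16: p_1 = 16·28 + 1 = 449, q_1 = 16·1 + 0 = 16 → 449/16
APPEND 6: p_2 = 6·449 + 28 = 2722, q_2 = 6·16 + 1 = 97 → 2722/97
APPEND 34: p_3 = 34·2722 + 449 = 92997, q_3 = 34·97 + 16 = 3314 → 92997/3314
APPEND 7: p_4 = 7·92997 + 2722 = 653701, q_4 = 7·3314 + 97 = 23295 → 653701/23295
APPEND 14: p_5 = 14·653701 + 92997 = 9244811, q_5 = 14·23295 + 3314 = 329444 → 9244811/329444
APPEND 21: p_6 = 21·9244811 + 653701 = 194794732, q_6 = 21·329444 + 23295 = 6941619 → 194794732/6941619
APPEND 32: p_7 = 32·194794732 + 9244811 = 6242676235, q_7 = 32·6941619 + 329444 = 222461252 → 6242676235/222461252
APPEND 39: p_8 = 39·6242676235 + 194794732 = 243659167897, q_8 = 39·222461252 + 6941619 = 8682930447 → 243659167897/8682930447
APPEND 15: p_9 = 15·243659167897 + 6242676235 = 3661130194690, q_9 = 15·8682930447 + 222461252 = 130466417957 → 3661130194690/130466417957
APPEND 47: p_10 = 47·3661130194690 + 243659167897 = 172316778318327, q_10 = 47·130466417957 + 8682930447 = 6140604574426 → 172316778318327/6140604574426
APPEND 45: p_11 = 45·172316778318327 + 3661130194690 = 7757916154519405, q_11 = 45·6140604574426 + 130466417957 = 276457672267127 → 7757916154519405/276457672267127

28/1
449/16
2722/97
653701/23295
194794732/6941619
6242676235/222461252
3661130194690/130466417957
172316778318327/6140604574426
7757916154519405/276457672267127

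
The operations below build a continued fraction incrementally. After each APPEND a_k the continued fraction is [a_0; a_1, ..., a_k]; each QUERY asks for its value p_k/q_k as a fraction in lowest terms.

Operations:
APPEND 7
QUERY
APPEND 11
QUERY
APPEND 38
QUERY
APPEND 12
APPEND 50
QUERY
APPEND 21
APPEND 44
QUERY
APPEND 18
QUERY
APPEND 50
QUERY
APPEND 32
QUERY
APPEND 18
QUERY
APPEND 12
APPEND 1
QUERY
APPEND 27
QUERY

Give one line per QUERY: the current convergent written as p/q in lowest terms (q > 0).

7/1
78/11
2971/419
1789471/252369
1656832795/233663041
29860604931/4211239526
1494687079345/210795639341
47859847143971/6749671698438
862971935670823/121704886211225
11266495010864670/1588913192444363
314598888368539937/44367864502230939

APPEND 7: p_0 = 7·1 + 0 = 7, q_0 = 7·0 + 1 = 1 → 7/1
APPEND 11: p_1 = 11·7 + 1 = 78, q_1 = 11·1 + 0 = 11 → 78/11
APPEND 38: p_2 = 38·78 + 7 = 2971, q_2 = 38·11 + 1 = 419 → 2971/419
APPEND 12: p_3 = 12·2971 + 78 = 35730, q_3 = 12·419 + 11 = 5039 → 35730/5039
APPEND 50: p_4 = 50·35730 + 2971 = 1789471, q_4 = 50·5039 + 419 = 252369 → 1789471/252369
APPEND 21: p_5 = 21·1789471 + 35730 = 37614621, q_5 = 21·252369 + 5039 = 5304788 → 37614621/5304788
APPEND 44: p_6 = 44·37614621 + 1789471 = 1656832795, q_6 = 44·5304788 + 252369 = 233663041 → 1656832795/233663041
APPEND 18: p_7 = 18·1656832795 + 37614621 = 29860604931, q_7 = 18·233663041 + 5304788 = 4211239526 → 29860604931/4211239526
APPEND 50: p_8 = 50·29860604931 + 1656832795 = 1494687079345, q_8 = 50·4211239526 + 233663041 = 210795639341 → 1494687079345/210795639341
APPEND 32: p_9 = 32·1494687079345 + 29860604931 = 47859847143971, q_9 = 32·210795639341 + 4211239526 = 6749671698438 → 47859847143971/6749671698438
APPEND 18: p_10 = 18·47859847143971 + 1494687079345 = 862971935670823, q_10 = 18·6749671698438 + 210795639341 = 121704886211225 → 862971935670823/121704886211225
APPEND 12: p_11 = 12·862971935670823 + 47859847143971 = 10403523075193847, q_11 = 12·121704886211225 + 6749671698438 = 1467208306233138 → 10403523075193847/1467208306233138
APPEND 1: p_12 = 1·10403523075193847 + 862971935670823 = 11266495010864670, q_12 = 1·1467208306233138 + 121704886211225 = 1588913192444363 → 11266495010864670/1588913192444363
APPEND 27: p_13 = 27·11266495010864670 + 10403523075193847 = 314598888368539937, q_13 = 27·1588913192444363 + 1467208306233138 = 44367864502230939 → 314598888368539937/44367864502230939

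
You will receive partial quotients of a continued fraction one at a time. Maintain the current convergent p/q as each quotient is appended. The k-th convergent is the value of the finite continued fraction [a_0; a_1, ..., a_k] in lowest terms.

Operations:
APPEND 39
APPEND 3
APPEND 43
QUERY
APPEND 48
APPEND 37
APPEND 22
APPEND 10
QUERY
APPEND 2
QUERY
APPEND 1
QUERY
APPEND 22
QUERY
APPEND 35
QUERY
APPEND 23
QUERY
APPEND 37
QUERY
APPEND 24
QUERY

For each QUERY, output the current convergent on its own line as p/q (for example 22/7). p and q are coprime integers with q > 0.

5113/130
2011382327/51140171
4222993870/107371247
6234376197/158511418
141379270204/3594622443
4954508833337/125970296923
114095082436955/2900911451672
4226472559000672/107459694008787
101549436498453083/2581933567662560

APPEND 39: p_0 = 39·1 + 0 = 39, q_0 = 39·0 + 1 = 1 → 39/1
APPEND 3: p_1 = 3·39 + 1 = 118, q_1 = 3·1 + 0 = 3 → 118/3
APPEND 43: p_2 = 43·118 + 39 = 5113, q_2 = 43·3 + 1 = 130 → 5113/130
APPEND 48: p_3 = 48·5113 + 118 = 245542, q_3 = 48·130 + 3 = 6243 → 245542/6243
APPEND 37: p_4 = 37·245542 + 5113 = 9090167, q_4 = 37·6243 + 130 = 231121 → 9090167/231121
APPEND 22: p_5 = 22·9090167 + 245542 = 200229216, q_5 = 22·231121 + 6243 = 5090905 → 200229216/5090905
APPEND 10: p_6 = 10·200229216 + 9090167 = 2011382327, q_6 = 10·5090905 + 231121 = 51140171 → 2011382327/51140171
APPEND 2: p_7 = 2·2011382327 + 200229216 = 4222993870, q_7 = 2·51140171 + 5090905 = 107371247 → 4222993870/107371247
APPEND 1: p_8 = 1·4222993870 + 2011382327 = 6234376197, q_8 = 1·107371247 + 51140171 = 158511418 → 6234376197/158511418
APPEND 22: p_9 = 22·6234376197 + 4222993870 = 141379270204, q_9 = 22·158511418 + 107371247 = 3594622443 → 141379270204/3594622443
APPEND 35: p_10 = 35·141379270204 + 6234376197 = 4954508833337, q_10 = 35·3594622443 + 158511418 = 125970296923 → 4954508833337/125970296923
APPEND 23: p_11 = 23·4954508833337 + 141379270204 = 114095082436955, q_11 = 23·125970296923 + 3594622443 = 2900911451672 → 114095082436955/2900911451672
APPEND 37: p_12 = 37·114095082436955 + 4954508833337 = 4226472559000672, q_12 = 37·2900911451672 + 125970296923 = 107459694008787 → 4226472559000672/107459694008787
APPEND 24: p_13 = 24·4226472559000672 + 114095082436955 = 101549436498453083, q_13 = 24·107459694008787 + 2900911451672 = 2581933567662560 → 101549436498453083/2581933567662560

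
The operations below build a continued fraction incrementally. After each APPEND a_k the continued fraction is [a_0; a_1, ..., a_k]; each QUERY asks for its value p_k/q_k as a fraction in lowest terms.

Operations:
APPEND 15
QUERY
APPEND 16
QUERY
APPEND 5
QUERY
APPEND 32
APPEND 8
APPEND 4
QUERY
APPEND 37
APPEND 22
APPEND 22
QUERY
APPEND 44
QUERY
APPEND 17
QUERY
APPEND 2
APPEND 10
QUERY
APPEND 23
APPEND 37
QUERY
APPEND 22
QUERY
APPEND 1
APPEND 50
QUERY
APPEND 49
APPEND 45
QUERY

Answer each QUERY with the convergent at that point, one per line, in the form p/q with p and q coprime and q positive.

15/1
241/16
1220/81
1301153/86388
23530817931/1562291521
1036423368955/68811693934
17642728090166/1171361088399
380861523583036/25286699795719
325837927636070291/21633494979169672
7177230544915505517/476520895170905053
382330654172494295917/25384240402674641303
843759061185787237704262/56020051275857012077043

APPEND 15: p_0 = 15·1 + 0 = 15, q_0 = 15·0 + 1 = 1 → 15/1
APPEND 16: p_1 = 16·15 + 1 = 241, q_1 = 16·1 + 0 = 16 → 241/16
APPEND 5: p_2 = 5·241 + 15 = 1220, q_2 = 5·16 + 1 = 81 → 1220/81
APPEND 32: p_3 = 32·1220 + 241 = 39281, q_3 = 32·81 + 16 = 2608 → 39281/2608
APPEND 8: p_4 = 8·39281 + 1220 = 315468, q_4 = 8·2608 + 81 = 20945 → 315468/20945
APPEND 4: p_5 = 4·315468 + 39281 = 1301153, q_5 = 4·20945 + 2608 = 86388 → 1301153/86388
APPEND 37: p_6 = 37·1301153 + 315468 = 48458129, q_6 = 37·86388 + 20945 = 3217301 → 48458129/3217301
APPEND 22: p_7 = 22·48458129 + 1301153 = 1067379991, q_7 = 22·3217301 + 86388 = 70867010 → 1067379991/70867010
APPEND 22: p_8 = 22·1067379991 + 48458129 = 23530817931, q_8 = 22·70867010 + 3217301 = 1562291521 → 23530817931/1562291521
APPEND 44: p_9 = 44·23530817931 + 1067379991 = 1036423368955, q_9 = 44·1562291521 + 70867010 = 68811693934 → 1036423368955/68811693934
APPEND 17: p_10 = 17·1036423368955 + 23530817931 = 17642728090166, q_10 = 17·68811693934 + 1562291521 = 1171361088399 → 17642728090166/1171361088399
APPEND 2: p_11 = 2·17642728090166 + 1036423368955 = 36321879549287, q_11 = 2·1171361088399 + 68811693934 = 2411533870732 → 36321879549287/2411533870732
APPEND 10: p_12 = 10·36321879549287 + 17642728090166 = 380861523583036, q_12 = 10·2411533870732 + 1171361088399 = 25286699795719 → 380861523583036/25286699795719
APPEND 23: p_13 = 23·380861523583036 + 36321879549287 = 8796136921959115, q_13 = 23·25286699795719 + 2411533870732 = 584005629172269 → 8796136921959115/584005629172269
APPEND 37: p_14 = 37·8796136921959115 + 380861523583036 = 325837927636070291, q_14 = 37·584005629172269 + 25286699795719 = 21633494979169672 → 325837927636070291/21633494979169672
APPEND 22: p_15 = 22·325837927636070291 + 8796136921959115 = 7177230544915505517, q_15 = 22·21633494979169672 + 584005629172269 = 476520895170905053 → 7177230544915505517/476520895170905053
APPEND 1: p_16 = 1·7177230544915505517 + 325837927636070291 = 7503068472551575808, q_16 = 1·476520895170905053 + 21633494979169672 = 498154390150074725 → 7503068472551575808/498154390150074725
APPEND 50: p_17 = 50·7503068472551575808 + 7177230544915505517 = 382330654172494295917, q_17 = 50·498154390150074725 + 476520895170905053 = 25384240402674641303 → 382330654172494295917/25384240402674641303
APPEND 49: p_18 = 49·382330654172494295917 + 7503068472551575808 = 18741705122924772075741, q_18 = 49·25384240402674641303 + 498154390150074725 = 1244325934121207498572 → 18741705122924772075741/1244325934121207498572
APPEND 45: p_19 = 45·18741705122924772075741 + 382330654172494295917 = 843759061185787237704262, q_19 = 45·1244325934121207498572 + 25384240402674641303 = 56020051275857012077043 → 843759061185787237704262/56020051275857012077043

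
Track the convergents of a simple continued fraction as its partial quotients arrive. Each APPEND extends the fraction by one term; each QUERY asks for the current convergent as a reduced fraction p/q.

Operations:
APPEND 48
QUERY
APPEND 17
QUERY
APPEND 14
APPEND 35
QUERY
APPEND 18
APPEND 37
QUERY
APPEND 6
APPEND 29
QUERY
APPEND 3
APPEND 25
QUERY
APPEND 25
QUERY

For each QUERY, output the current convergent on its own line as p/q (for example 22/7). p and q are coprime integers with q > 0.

APPEND 48: p_0 = 48·1 + 0 = 48, q_0 = 48·0 + 1 = 1 → 48/1
APPEND 17: p_1 = 17·48 + 1 = 817, q_1 = 17·1 + 0 = 17 → 817/17
APPEND 14: p_2 = 14·817 + 48 = 11486, q_2 = 14·17 + 1 = 239 → 11486/239
APPEND 35: p_3 = 35·11486 + 817 = 402827, q_3 = 35·239 + 17 = 8382 → 402827/8382
APPEND 18: p_4 = 18·402827 + 11486 = 7262372, q_4 = 18·8382 + 239 = 151115 → 7262372/151115
APPEND 37: p_5 = 37·7262372 + 402827 = 269110591, q_5 = 37·151115 + 8382 = 5599637 → 269110591/5599637
APPEND 6: p_6 = 6·269110591 + 7262372 = 1621925918, q_6 = 6·5599637 + 151115 = 33748937 → 1621925918/33748937
APPEND 29: p_7 = 29·1621925918 + 269110591 = 47304962213, q_7 = 29·33748937 + 5599637 = 984318810 → 47304962213/984318810
APPEND 3: p_8 = 3·47304962213 + 1621925918 = 143536812557, q_8 = 3·984318810 + 33748937 = 2986705367 → 143536812557/2986705367
APPEND 25: p_9 = 25·143536812557 + 47304962213 = 3635725276138, q_9 = 25·2986705367 + 984318810 = 75651952985 → 3635725276138/75651952985
APPEND 25: p_10 = 25·3635725276138 + 143536812557 = 91036668716007, q_10 = 25·75651952985 + 2986705367 = 1894285529992 → 91036668716007/1894285529992

48/1
817/17
402827/8382
269110591/5599637
47304962213/984318810
3635725276138/75651952985
91036668716007/1894285529992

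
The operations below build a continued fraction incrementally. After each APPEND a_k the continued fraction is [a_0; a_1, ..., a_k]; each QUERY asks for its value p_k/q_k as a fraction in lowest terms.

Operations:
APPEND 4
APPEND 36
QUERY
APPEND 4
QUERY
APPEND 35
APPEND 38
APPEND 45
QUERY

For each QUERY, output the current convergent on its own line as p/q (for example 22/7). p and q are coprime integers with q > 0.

145/36
584/145
35247215/8751446

APPEND 4: p_0 = 4·1 + 0 = 4, q_0 = 4·0 + 1 = 1 → 4/1
APPEND 36: p_1 = 36·4 + 1 = 145, q_1 = 36·1 + 0 = 36 → 145/36
APPEND 4: p_2 = 4·145 + 4 = 584, q_2 = 4·36 + 1 = 145 → 584/145
APPEND 35: p_3 = 35·584 + 145 = 20585, q_3 = 35·145 + 36 = 5111 → 20585/5111
APPEND 38: p_4 = 38·20585 + 584 = 782814, q_4 = 38·5111 + 145 = 194363 → 782814/194363
APPEND 45: p_5 = 45·782814 + 20585 = 35247215, q_5 = 45·194363 + 5111 = 8751446 → 35247215/8751446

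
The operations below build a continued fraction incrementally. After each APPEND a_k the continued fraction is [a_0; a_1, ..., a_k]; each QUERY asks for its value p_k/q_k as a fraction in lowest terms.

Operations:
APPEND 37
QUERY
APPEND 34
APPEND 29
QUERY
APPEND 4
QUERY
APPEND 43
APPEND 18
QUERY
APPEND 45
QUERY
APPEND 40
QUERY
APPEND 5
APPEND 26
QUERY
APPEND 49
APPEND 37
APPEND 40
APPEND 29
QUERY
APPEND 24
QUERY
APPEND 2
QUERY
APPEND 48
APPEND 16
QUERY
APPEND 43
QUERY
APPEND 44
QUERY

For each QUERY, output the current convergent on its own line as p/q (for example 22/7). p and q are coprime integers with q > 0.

APPEND 37: p_0 = 37·1 + 0 = 37, q_0 = 37·0 + 1 = 1 → 37/1
APPEND 34: p_1 = 34·37 + 1 = 1259, q_1 = 34·1 + 0 = 34 → 1259/34
APPEND 29: p_2 = 29·1259 + 37 = 36548, q_2 = 29·34 + 1 = 987 → 36548/987
APPEND 4: p_3 = 4·36548 + 1259 = 147451, q_3 = 4·987 + 34 = 3982 → 147451/3982
APPEND 43: p_4 = 43·147451 + 36548 = 6376941, q_4 = 43·3982 + 987 = 172213 → 6376941/172213
APPEND 18: p_5 = 18·6376941 + 147451 = 114932389, q_5 = 18·172213 + 3982 = 3103816 → 114932389/3103816
APPEND 45: p_6 = 45·114932389 + 6376941 = 5178334446, q_6 = 45·3103816 + 172213 = 139843933 → 5178334446/139843933
APPEND 40: p_7 = 40·5178334446 + 114932389 = 207248310229, q_7 = 40·139843933 + 3103816 = 5596861136 → 207248310229/5596861136
APPEND 5: p_8 = 5·207248310229 + 5178334446 = 1041419885591, q_8 = 5·5596861136 + 139843933 = 28124149613 → 1041419885591/28124149613
APPEND 26: p_9 = 26·1041419885591 + 207248310229 = 27284165335595, q_9 = 26·28124149613 + 5596861136 = 736824751074 → 27284165335595/736824751074
APPEND 49: p_10 = 49·27284165335595 + 1041419885591 = 1337965521329746, q_10 = 49·736824751074 + 28124149613 = 36132536952239 → 1337965521329746/36132536952239
APPEND 37: p_11 = 37·1337965521329746 + 27284165335595 = 49532008454536197, q_11 = 37·36132536952239 + 736824751074 = 1337640691983917 → 49532008454536197/1337640691983917
APPEND 40: p_12 = 40·49532008454536197 + 1337965521329746 = 1982618303702777626, q_12 = 40·1337640691983917 + 36132536952239 = 53541760216308919 → 1982618303702777626/53541760216308919
APPEND 29: p_13 = 29·1982618303702777626 + 49532008454536197 = 57545462815835087351, q_13 = 29·53541760216308919 + 1337640691983917 = 1554048686964942568 → 57545462815835087351/1554048686964942568
APPEND 24: p_14 = 24·57545462815835087351 + 1982618303702777626 = 1383073725883744874050, q_14 = 24·1554048686964942568 + 53541760216308919 = 37350710247374930551 → 1383073725883744874050/37350710247374930551
APPEND 2: p_15 = 2·1383073725883744874050 + 57545462815835087351 = 2823692914583324835451, q_15 = 2·37350710247374930551 + 1554048686964942568 = 76255469181714803670 → 2823692914583324835451/76255469181714803670
APPEND 48: p_16 = 48·2823692914583324835451 + 1383073725883744874050 = 136920333625883336975698, q_16 = 48·76255469181714803670 + 37350710247374930551 = 3697613230969685506711 → 136920333625883336975698/3697613230969685506711
APPEND 16: p_17 = 16·136920333625883336975698 + 2823692914583324835451 = 2193549030928716716446619, q_17 = 16·3697613230969685506711 + 76255469181714803670 = 59238067164696682911046 → 2193549030928716716446619/59238067164696682911046
APPEND 43: p_18 = 43·2193549030928716716446619 + 136920333625883336975698 = 94459528663560702144180315, q_18 = 43·59238067164696682911046 + 3697613230969685506711 = 2550934501312927050681689 → 94459528663560702144180315/2550934501312927050681689
APPEND 44: p_19 = 44·94459528663560702144180315 + 2193549030928716716446619 = 4158412810227599611060380479, q_19 = 44·2550934501312927050681689 + 59238067164696682911046 = 112300356124933486912905362 → 4158412810227599611060380479/112300356124933486912905362

37/1
36548/987
147451/3982
114932389/3103816
5178334446/139843933
207248310229/5596861136
27284165335595/736824751074
57545462815835087351/1554048686964942568
1383073725883744874050/37350710247374930551
2823692914583324835451/76255469181714803670
2193549030928716716446619/59238067164696682911046
94459528663560702144180315/2550934501312927050681689
4158412810227599611060380479/112300356124933486912905362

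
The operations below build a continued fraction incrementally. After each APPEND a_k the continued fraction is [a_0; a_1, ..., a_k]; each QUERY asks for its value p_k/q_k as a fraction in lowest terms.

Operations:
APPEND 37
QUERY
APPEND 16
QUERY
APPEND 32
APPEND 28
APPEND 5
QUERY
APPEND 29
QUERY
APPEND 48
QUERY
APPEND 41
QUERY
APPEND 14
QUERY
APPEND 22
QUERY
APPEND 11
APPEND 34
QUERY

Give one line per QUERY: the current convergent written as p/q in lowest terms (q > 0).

37/1
593/16
2683798/72413
78363099/2114357
3764112550/101561549
154406977649/4166137866
2165461799636/58427491673
47794566569641/1289570954672
17996588164802999/485575642718882

APPEND 37: p_0 = 37·1 + 0 = 37, q_0 = 37·0 + 1 = 1 → 37/1
APPEND 16: p_1 = 16·37 + 1 = 593, q_1 = 16·1 + 0 = 16 → 593/16
APPEND 32: p_2 = 32·593 + 37 = 19013, q_2 = 32·16 + 1 = 513 → 19013/513
APPEND 28: p_3 = 28·19013 + 593 = 532957, q_3 = 28·513 + 16 = 14380 → 532957/14380
APPEND 5: p_4 = 5·532957 + 19013 = 2683798, q_4 = 5·14380 + 513 = 72413 → 2683798/72413
APPEND 29: p_5 = 29·2683798 + 532957 = 78363099, q_5 = 29·72413 + 14380 = 2114357 → 78363099/2114357
APPEND 48: p_6 = 48·78363099 + 2683798 = 3764112550, q_6 = 48·2114357 + 72413 = 101561549 → 3764112550/101561549
APPEND 41: p_7 = 41·3764112550 + 78363099 = 154406977649, q_7 = 41·101561549 + 2114357 = 4166137866 → 154406977649/4166137866
APPEND 14: p_8 = 14·154406977649 + 3764112550 = 2165461799636, q_8 = 14·4166137866 + 101561549 = 58427491673 → 2165461799636/58427491673
APPEND 22: p_9 = 22·2165461799636 + 154406977649 = 47794566569641, q_9 = 22·58427491673 + 4166137866 = 1289570954672 → 47794566569641/1289570954672
APPEND 11: p_10 = 11·47794566569641 + 2165461799636 = 527905694065687, q_10 = 11·1289570954672 + 58427491673 = 14243707993065 → 527905694065687/14243707993065
APPEND 34: p_11 = 34·527905694065687 + 47794566569641 = 17996588164802999, q_11 = 34·14243707993065 + 1289570954672 = 485575642718882 → 17996588164802999/485575642718882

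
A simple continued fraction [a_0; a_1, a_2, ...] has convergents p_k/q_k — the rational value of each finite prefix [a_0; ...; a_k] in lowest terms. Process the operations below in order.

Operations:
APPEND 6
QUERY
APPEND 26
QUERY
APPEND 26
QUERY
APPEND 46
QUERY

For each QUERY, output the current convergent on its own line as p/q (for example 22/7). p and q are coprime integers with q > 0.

6/1
157/26
4088/677
188205/31168

APPEND 6: p_0 = 6·1 + 0 = 6, q_0 = 6·0 + 1 = 1 → 6/1
APPEND 26: p_1 = 26·6 + 1 = 157, q_1 = 26·1 + 0 = 26 → 157/26
APPEND 26: p_2 = 26·157 + 6 = 4088, q_2 = 26·26 + 1 = 677 → 4088/677
APPEND 46: p_3 = 46·4088 + 157 = 188205, q_3 = 46·677 + 26 = 31168 → 188205/31168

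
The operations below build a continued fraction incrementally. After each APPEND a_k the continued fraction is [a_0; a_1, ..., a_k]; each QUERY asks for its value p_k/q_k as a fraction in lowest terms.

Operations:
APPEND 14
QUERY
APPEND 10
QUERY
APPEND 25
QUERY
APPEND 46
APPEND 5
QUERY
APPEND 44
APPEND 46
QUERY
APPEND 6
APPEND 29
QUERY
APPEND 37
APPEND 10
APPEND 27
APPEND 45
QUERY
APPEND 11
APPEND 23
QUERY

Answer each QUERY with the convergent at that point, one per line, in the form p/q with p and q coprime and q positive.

APPEND 14: p_0 = 14·1 + 0 = 14, q_0 = 14·0 + 1 = 1 → 14/1
APPEND 10: p_1 = 10·14 + 1 = 141, q_1 = 10·1 + 0 = 10 → 141/10
APPEND 25: p_2 = 25·141 + 14 = 3539, q_2 = 25·10 + 1 = 251 → 3539/251
APPEND 46: p_3 = 46·3539 + 141 = 162935, q_3 = 46·251 + 10 = 11556 → 162935/11556
APPEND 5: p_4 = 5·162935 + 3539 = 818214, q_4 = 5·11556 + 251 = 58031 → 818214/58031
APPEND 44: p_5 = 44·818214 + 162935 = 36164351, q_5 = 44·58031 + 11556 = 2564920 → 36164351/2564920
APPEND 46: p_6 = 46·36164351 + 818214 = 1664378360, q_6 = 46·2564920 + 58031 = 118044351 → 1664378360/118044351
APPEND 6: p_7 = 6·1664378360 + 36164351 = 10022434511, q_7 = 6·118044351 + 2564920 = 710831026 → 10022434511/710831026
APPEND 29: p_8 = 29·10022434511 + 1664378360 = 292314979179, q_8 = 29·710831026 + 118044351 = 20732144105 → 292314979179/20732144105
APPEND 37: p_9 = 37·292314979179 + 10022434511 = 10825676664134, q_9 = 37·20732144105 + 710831026 = 767800162911 → 10825676664134/767800162911
APPEND 10: p_10 = 10·10825676664134 + 292314979179 = 108549081620519, q_10 = 10·767800162911 + 20732144105 = 7698733773215 → 108549081620519/7698733773215
APPEND 27: p_11 = 27·108549081620519 + 10825676664134 = 2941650880418147, q_11 = 27·7698733773215 + 767800162911 = 208633612039716 → 2941650880418147/208633612039716
APPEND 45: p_12 = 45·2941650880418147 + 108549081620519 = 132482838700437134, q_12 = 45·208633612039716 + 7698733773215 = 9396211275560435 → 132482838700437134/9396211275560435
APPEND 11: p_13 = 11·132482838700437134 + 2941650880418147 = 1460252876585226621, q_13 = 11·9396211275560435 + 208633612039716 = 103566957643204501 → 1460252876585226621/103566957643204501
APPEND 23: p_14 = 23·1460252876585226621 + 132482838700437134 = 33718299000160649417, q_14 = 23·103566957643204501 + 9396211275560435 = 2391436237069263958 → 33718299000160649417/2391436237069263958

14/1
141/10
3539/251
818214/58031
1664378360/118044351
292314979179/20732144105
132482838700437134/9396211275560435
33718299000160649417/2391436237069263958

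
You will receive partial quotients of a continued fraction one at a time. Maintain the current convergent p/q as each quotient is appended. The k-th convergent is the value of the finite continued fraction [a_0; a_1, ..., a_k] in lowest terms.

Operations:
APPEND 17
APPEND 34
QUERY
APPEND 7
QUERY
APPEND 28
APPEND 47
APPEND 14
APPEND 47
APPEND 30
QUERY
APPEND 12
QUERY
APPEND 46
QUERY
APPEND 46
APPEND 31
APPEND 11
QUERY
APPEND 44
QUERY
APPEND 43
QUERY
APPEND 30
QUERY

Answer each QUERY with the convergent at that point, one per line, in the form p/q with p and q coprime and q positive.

579/34
4070/239
106745995481/6268376410
1284507627682/75429314941
59194096868853/3476016863696
932331968615020023/54748730310875950
41107116415029192385/2413906748051799163
1768538337814870292578/103852738896538239959
53097257250861137969725/3117996073644198997933

APPEND 17: p_0 = 17·1 + 0 = 17, q_0 = 17·0 + 1 = 1 → 17/1
APPEND 34: p_1 = 34·17 + 1 = 579, q_1 = 34·1 + 0 = 34 → 579/34
APPEND 7: p_2 = 7·579 + 17 = 4070, q_2 = 7·34 + 1 = 239 → 4070/239
APPEND 28: p_3 = 28·4070 + 579 = 114539, q_3 = 28·239 + 34 = 6726 → 114539/6726
APPEND 47: p_4 = 47·114539 + 4070 = 5387403, q_4 = 47·6726 + 239 = 316361 → 5387403/316361
APPEND 14: p_5 = 14·5387403 + 114539 = 75538181, q_5 = 14·316361 + 6726 = 4435780 → 75538181/4435780
APPEND 47: p_6 = 47·75538181 + 5387403 = 3555681910, q_6 = 47·4435780 + 316361 = 208798021 → 3555681910/208798021
APPEND 30: p_7 = 30·3555681910 + 75538181 = 106745995481, q_7 = 30·208798021 + 4435780 = 6268376410 → 106745995481/6268376410
APPEND 12: p_8 = 12·106745995481 + 3555681910 = 1284507627682, q_8 = 12·6268376410 + 208798021 = 75429314941 → 1284507627682/75429314941
APPEND 46: p_9 = 46·1284507627682 + 106745995481 = 59194096868853, q_9 = 46·75429314941 + 6268376410 = 3476016863696 → 59194096868853/3476016863696
APPEND 46: p_10 = 46·59194096868853 + 1284507627682 = 2724212963594920, q_10 = 46·3476016863696 + 75429314941 = 159972205044957 → 2724212963594920/159972205044957
APPEND 31: p_11 = 31·2724212963594920 + 59194096868853 = 84509795968311373, q_11 = 31·159972205044957 + 3476016863696 = 4962614373257363 → 84509795968311373/4962614373257363
APPEND 11: p_12 = 11·84509795968311373 + 2724212963594920 = 932331968615020023, q_12 = 11·4962614373257363 + 159972205044957 = 54748730310875950 → 932331968615020023/54748730310875950
APPEND 44: p_13 = 44·932331968615020023 + 84509795968311373 = 41107116415029192385, q_13 = 44·54748730310875950 + 4962614373257363 = 2413906748051799163 → 41107116415029192385/2413906748051799163
APPEND 43: p_14 = 43·41107116415029192385 + 932331968615020023 = 1768538337814870292578, q_14 = 43·2413906748051799163 + 54748730310875950 = 103852738896538239959 → 1768538337814870292578/103852738896538239959
APPEND 30: p_15 = 30·1768538337814870292578 + 41107116415029192385 = 53097257250861137969725, q_15 = 30·103852738896538239959 + 2413906748051799163 = 3117996073644198997933 → 53097257250861137969725/3117996073644198997933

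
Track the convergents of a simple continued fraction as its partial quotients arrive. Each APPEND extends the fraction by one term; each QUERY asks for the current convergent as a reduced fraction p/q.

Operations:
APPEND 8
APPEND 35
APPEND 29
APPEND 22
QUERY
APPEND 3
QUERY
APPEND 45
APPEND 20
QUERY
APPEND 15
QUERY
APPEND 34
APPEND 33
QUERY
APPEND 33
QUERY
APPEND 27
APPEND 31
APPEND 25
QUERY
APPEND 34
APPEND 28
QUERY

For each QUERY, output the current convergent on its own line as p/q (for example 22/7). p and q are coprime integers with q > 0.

179735/22387
547362/68177
496767862/61875217
7476328955/931218607
8412310755911/1047800377822
277860946897395/34609135775981
5835217036213241851/726808934265943309
5567488866654956091031/693461892608019541157

APPEND 8: p_0 = 8·1 + 0 = 8, q_0 = 8·0 + 1 = 1 → 8/1
APPEND 35: p_1 = 35·8 + 1 = 281, q_1 = 35·1 + 0 = 35 → 281/35
APPEND 29: p_2 = 29·281 + 8 = 8157, q_2 = 29·35 + 1 = 1016 → 8157/1016
APPEND 22: p_3 = 22·8157 + 281 = 179735, q_3 = 22·1016 + 35 = 22387 → 179735/22387
APPEND 3: p_4 = 3·179735 + 8157 = 547362, q_4 = 3·22387 + 1016 = 68177 → 547362/68177
APPEND 45: p_5 = 45·547362 + 179735 = 24811025, q_5 = 45·68177 + 22387 = 3090352 → 24811025/3090352
APPEND 20: p_6 = 20·24811025 + 547362 = 496767862, q_6 = 20·3090352 + 68177 = 61875217 → 496767862/61875217
APPEND 15: p_7 = 15·496767862 + 24811025 = 7476328955, q_7 = 15·61875217 + 3090352 = 931218607 → 7476328955/931218607
APPEND 34: p_8 = 34·7476328955 + 496767862 = 254691952332, q_8 = 34·931218607 + 61875217 = 31723307855 → 254691952332/31723307855
APPEND 33: p_9 = 33·254691952332 + 7476328955 = 8412310755911, q_9 = 33·31723307855 + 931218607 = 1047800377822 → 8412310755911/1047800377822
APPEND 33: p_10 = 33·8412310755911 + 254691952332 = 277860946897395, q_10 = 33·1047800377822 + 31723307855 = 34609135775981 → 277860946897395/34609135775981
APPEND 27: p_11 = 27·277860946897395 + 8412310755911 = 7510657876985576, q_11 = 27·34609135775981 + 1047800377822 = 935494466329309 → 7510657876985576/935494466329309
APPEND 31: p_12 = 31·7510657876985576 + 277860946897395 = 233108255133450251, q_12 = 31·935494466329309 + 34609135775981 = 29034937591984560 → 233108255133450251/29034937591984560
APPEND 25: p_13 = 25·233108255133450251 + 7510657876985576 = 5835217036213241851, q_13 = 25·29034937591984560 + 935494466329309 = 726808934265943309 → 5835217036213241851/726808934265943309
APPEND 34: p_14 = 34·5835217036213241851 + 233108255133450251 = 198630487486383673185, q_14 = 34·726808934265943309 + 29034937591984560 = 24740538702634057066 → 198630487486383673185/24740538702634057066
APPEND 28: p_15 = 28·198630487486383673185 + 5835217036213241851 = 5567488866654956091031, q_15 = 28·24740538702634057066 + 726808934265943309 = 693461892608019541157 → 5567488866654956091031/693461892608019541157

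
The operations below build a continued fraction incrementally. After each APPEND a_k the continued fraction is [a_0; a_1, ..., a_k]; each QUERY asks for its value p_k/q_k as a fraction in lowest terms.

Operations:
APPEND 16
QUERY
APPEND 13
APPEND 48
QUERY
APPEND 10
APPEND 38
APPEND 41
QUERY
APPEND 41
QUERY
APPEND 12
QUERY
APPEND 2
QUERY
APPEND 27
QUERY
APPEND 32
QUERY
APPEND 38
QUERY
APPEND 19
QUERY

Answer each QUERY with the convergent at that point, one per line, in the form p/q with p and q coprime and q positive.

16/1
10048/625
157386119/9789642
6456667109/401613941
77637391427/4829156934
161731449963/10059927809
4444386540428/276447207777
142382100743659/8856370576673
5414964214799470/336818529121351
103026702181933589/6408408423882342

APPEND 16: p_0 = 16·1 + 0 = 16, q_0 = 16·0 + 1 = 1 → 16/1
APPEND 13: p_1 = 13·16 + 1 = 209, q_1 = 13·1 + 0 = 13 → 209/13
APPEND 48: p_2 = 48·209 + 16 = 10048, q_2 = 48·13 + 1 = 625 → 10048/625
APPEND 10: p_3 = 10·10048 + 209 = 100689, q_3 = 10·625 + 13 = 6263 → 100689/6263
APPEND 38: p_4 = 38·100689 + 10048 = 3836230, q_4 = 38·6263 + 625 = 238619 → 3836230/238619
APPEND 41: p_5 = 41·3836230 + 100689 = 157386119, q_5 = 41·238619 + 6263 = 9789642 → 157386119/9789642
APPEND 41: p_6 = 41·157386119 + 3836230 = 6456667109, q_6 = 41·9789642 + 238619 = 401613941 → 6456667109/401613941
APPEND 12: p_7 = 12·6456667109 + 157386119 = 77637391427, q_7 = 12·401613941 + 9789642 = 4829156934 → 77637391427/4829156934
APPEND 2: p_8 = 2·77637391427 + 6456667109 = 161731449963, q_8 = 2·4829156934 + 401613941 = 10059927809 → 161731449963/10059927809
APPEND 27: p_9 = 27·161731449963 + 77637391427 = 4444386540428, q_9 = 27·10059927809 + 4829156934 = 276447207777 → 4444386540428/276447207777
APPEND 32: p_10 = 32·4444386540428 + 161731449963 = 142382100743659, q_10 = 32·276447207777 + 10059927809 = 8856370576673 → 142382100743659/8856370576673
APPEND 38: p_11 = 38·142382100743659 + 4444386540428 = 5414964214799470, q_11 = 38·8856370576673 + 276447207777 = 336818529121351 → 5414964214799470/336818529121351
APPEND 19: p_12 = 19·5414964214799470 + 142382100743659 = 103026702181933589, q_12 = 19·336818529121351 + 8856370576673 = 6408408423882342 → 103026702181933589/6408408423882342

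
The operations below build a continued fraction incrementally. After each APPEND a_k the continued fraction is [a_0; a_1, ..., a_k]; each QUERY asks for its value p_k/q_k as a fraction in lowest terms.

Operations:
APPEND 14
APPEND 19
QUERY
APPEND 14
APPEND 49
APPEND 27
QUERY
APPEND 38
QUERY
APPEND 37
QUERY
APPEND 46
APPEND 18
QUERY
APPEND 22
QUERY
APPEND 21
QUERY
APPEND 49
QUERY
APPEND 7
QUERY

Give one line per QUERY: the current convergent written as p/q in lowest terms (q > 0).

APPEND 14: p_0 = 14·1 + 0 = 14, q_0 = 14·0 + 1 = 1 → 14/1
APPEND 19: p_1 = 19·14 + 1 = 267, q_1 = 19·1 + 0 = 19 → 267/19
APPEND 14: p_2 = 14·267 + 14 = 3752, q_2 = 14·19 + 1 = 267 → 3752/267
APPEND 49: p_3 = 49·3752 + 267 = 184115, q_3 = 49·267 + 19 = 13102 → 184115/13102
APPEND 27: p_4 = 27·184115 + 3752 = 4974857, q_4 = 27·13102 + 267 = 354021 → 4974857/354021
APPEND 38: p_5 = 38·4974857 + 184115 = 189228681, q_5 = 38·354021 + 13102 = 13465900 → 189228681/13465900
APPEND 37: p_6 = 37·189228681 + 4974857 = 7006436054, q_6 = 37·13465900 + 354021 = 498592321 → 7006436054/498592321
APPEND 46: p_7 = 46·7006436054 + 189228681 = 322485287165, q_7 = 46·498592321 + 13465900 = 22948712666 → 322485287165/22948712666
APPEND 18: p_8 = 18·322485287165 + 7006436054 = 5811741605024, q_8 = 18·22948712666 + 498592321 = 413575420309 → 5811741605024/413575420309
APPEND 22: p_9 = 22·5811741605024 + 322485287165 = 128180800597693, q_9 = 22·413575420309 + 22948712666 = 9121607959464 → 128180800597693/9121607959464
APPEND 21: p_10 = 21·128180800597693 + 5811741605024 = 2697608554156577, q_10 = 21·9121607959464 + 413575420309 = 191967342569053 → 2697608554156577/191967342569053
APPEND 49: p_11 = 49·2697608554156577 + 128180800597693 = 132310999954269966, q_11 = 49·191967342569053 + 9121607959464 = 9415521393843061 → 132310999954269966/9415521393843061
APPEND 7: p_12 = 7·132310999954269966 + 2697608554156577 = 928874608234046339, q_12 = 7·9415521393843061 + 191967342569053 = 66100617099470480 → 928874608234046339/66100617099470480

267/19
4974857/354021
189228681/13465900
7006436054/498592321
5811741605024/413575420309
128180800597693/9121607959464
2697608554156577/191967342569053
132310999954269966/9415521393843061
928874608234046339/66100617099470480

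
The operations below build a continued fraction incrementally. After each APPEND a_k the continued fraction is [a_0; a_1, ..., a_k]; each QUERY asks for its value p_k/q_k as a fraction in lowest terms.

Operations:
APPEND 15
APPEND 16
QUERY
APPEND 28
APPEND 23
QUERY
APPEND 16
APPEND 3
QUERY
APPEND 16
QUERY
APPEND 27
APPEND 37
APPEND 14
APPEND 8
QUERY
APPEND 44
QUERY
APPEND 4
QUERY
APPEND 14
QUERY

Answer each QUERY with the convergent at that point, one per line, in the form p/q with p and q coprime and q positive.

APPEND 15: p_0 = 15·1 + 0 = 15, q_0 = 15·0 + 1 = 1 → 15/1
APPEND 16: p_1 = 16·15 + 1 = 241, q_1 = 16·1 + 0 = 16 → 241/16
APPEND 28: p_2 = 28·241 + 15 = 6763, q_2 = 28·16 + 1 = 449 → 6763/449
APPEND 23: p_3 = 23·6763 + 241 = 155790, q_3 = 23·449 + 16 = 10343 → 155790/10343
APPEND 16: p_4 = 16·155790 + 6763 = 2499403, q_4 = 16·10343 + 449 = 165937 → 2499403/165937
APPEND 3: p_5 = 3·2499403 + 155790 = 7653999, q_5 = 3·165937 + 10343 = 508154 → 7653999/508154
APPEND 16: p_6 = 16·7653999 + 2499403 = 124963387, q_6 = 16·508154 + 165937 = 8296401 → 124963387/8296401
APPEND 27: p_7 = 27·124963387 + 7653999 = 3381665448, q_7 = 27·8296401 + 508154 = 224510981 → 3381665448/224510981
APPEND 37: p_8 = 37·3381665448 + 124963387 = 125246584963, q_8 = 37·224510981 + 8296401 = 8315202698 → 125246584963/8315202698
APPEND 14: p_9 = 14·125246584963 + 3381665448 = 1756833854930, q_9 = 14·8315202698 + 224510981 = 116637348753 → 1756833854930/116637348753
APPEND 8: p_10 = 8·1756833854930 + 125246584963 = 14179917424403, q_10 = 8·116637348753 + 8315202698 = 941413992722 → 14179917424403/941413992722
APPEND 44: p_11 = 44·14179917424403 + 1756833854930 = 625673200528662, q_11 = 44·941413992722 + 116637348753 = 41538853028521 → 625673200528662/41538853028521
APPEND 4: p_12 = 4·625673200528662 + 14179917424403 = 2516872719539051, q_12 = 4·41538853028521 + 941413992722 = 167096826106806 → 2516872719539051/167096826106806
APPEND 14: p_13 = 14·2516872719539051 + 625673200528662 = 35861891274075376, q_13 = 14·167096826106806 + 41538853028521 = 2380894418523805 → 35861891274075376/2380894418523805

241/16
155790/10343
7653999/508154
124963387/8296401
14179917424403/941413992722
625673200528662/41538853028521
2516872719539051/167096826106806
35861891274075376/2380894418523805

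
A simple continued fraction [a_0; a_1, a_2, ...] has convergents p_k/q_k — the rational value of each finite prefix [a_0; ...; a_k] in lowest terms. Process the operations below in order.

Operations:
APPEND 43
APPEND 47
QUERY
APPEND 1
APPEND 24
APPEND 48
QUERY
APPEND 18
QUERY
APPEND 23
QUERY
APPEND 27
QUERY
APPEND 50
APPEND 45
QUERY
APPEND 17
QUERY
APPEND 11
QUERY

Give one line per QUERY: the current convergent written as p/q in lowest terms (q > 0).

APPEND 43: p_0 = 43·1 + 0 = 43, q_0 = 43·0 + 1 = 1 → 43/1
APPEND 47: p_1 = 47·43 + 1 = 2022, q_1 = 47·1 + 0 = 47 → 2022/47
APPEND 1: p_2 = 1·2022 + 43 = 2065, q_2 = 1·47 + 1 = 48 → 2065/48
APPEND 24: p_3 = 24·2065 + 2022 = 51582, q_3 = 24·48 + 47 = 1199 → 51582/1199
APPEND 48: p_4 = 48·51582 + 2065 = 2478001, q_4 = 48·1199 + 48 = 57600 → 2478001/57600
APPEND 18: p_5 = 18·2478001 + 51582 = 44655600, q_5 = 18·57600 + 1199 = 1037999 → 44655600/1037999
APPEND 23: p_6 = 23·44655600 + 2478001 = 1029556801, q_6 = 23·1037999 + 57600 = 23931577 → 1029556801/23931577
APPEND 27: p_7 = 27·1029556801 + 44655600 = 27842689227, q_7 = 27·23931577 + 1037999 = 647190578 → 27842689227/647190578
APPEND 50: p_8 = 50·27842689227 + 1029556801 = 1393164018151, q_8 = 50·647190578 + 23931577 = 32383460477 → 1393164018151/32383460477
APPEND 45: p_9 = 45·1393164018151 + 27842689227 = 62720223506022, q_9 = 45·32383460477 + 647190578 = 1457902912043 → 62720223506022/1457902912043
APPEND 17: p_10 = 17·62720223506022 + 1393164018151 = 1067636963620525, q_10 = 17·1457902912043 + 32383460477 = 24816732965208 → 1067636963620525/24816732965208
APPEND 11: p_11 = 11·1067636963620525 + 62720223506022 = 11806726823331797, q_11 = 11·24816732965208 + 1457902912043 = 274441965529331 → 11806726823331797/274441965529331

2022/47
2478001/57600
44655600/1037999
1029556801/23931577
27842689227/647190578
62720223506022/1457902912043
1067636963620525/24816732965208
11806726823331797/274441965529331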